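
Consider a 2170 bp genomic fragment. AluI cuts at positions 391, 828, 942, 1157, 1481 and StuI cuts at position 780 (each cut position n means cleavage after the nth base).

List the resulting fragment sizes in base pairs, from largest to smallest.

Combined cut positions (sorted): 391, 780, 828, 942, 1157, 1481.
Linear molecule, 6 cuts → 7 fragments:
  391 − 0 = 391 bp
  780 − 391 = 389 bp
  828 − 780 = 48 bp
  942 − 828 = 114 bp
  1157 − 942 = 215 bp
  1481 − 1157 = 324 bp
  2170 − 1481 = 689 bp
Sorted largest to smallest: 689, 391, 389, 324, 215, 114, 48 bp.

689, 391, 389, 324, 215, 114, 48 bp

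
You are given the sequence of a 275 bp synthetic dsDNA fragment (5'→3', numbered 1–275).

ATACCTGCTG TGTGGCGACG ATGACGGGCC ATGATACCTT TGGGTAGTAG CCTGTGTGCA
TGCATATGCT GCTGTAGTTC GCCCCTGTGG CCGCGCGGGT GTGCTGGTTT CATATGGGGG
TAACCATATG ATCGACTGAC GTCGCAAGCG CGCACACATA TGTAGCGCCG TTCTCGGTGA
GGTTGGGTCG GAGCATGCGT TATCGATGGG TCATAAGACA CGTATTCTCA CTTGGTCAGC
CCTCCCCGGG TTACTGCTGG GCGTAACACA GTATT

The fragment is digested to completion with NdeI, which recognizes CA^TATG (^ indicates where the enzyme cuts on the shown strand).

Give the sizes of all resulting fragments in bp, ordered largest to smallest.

NdeI sites (CATATG) start at positions 63, 111, 125, 157.
NdeI cuts after base 2 of each site, so after positions 64, 112, 126, 158.
Linear molecule, 4 cuts → 5 fragments:
  1–64 → 64 bp
  65–112 → 48 bp
  113–126 → 14 bp
  127–158 → 32 bp
  159–275 → 117 bp
Sorted largest to smallest: 117, 64, 48, 32, 14 bp.

117, 64, 48, 32, 14 bp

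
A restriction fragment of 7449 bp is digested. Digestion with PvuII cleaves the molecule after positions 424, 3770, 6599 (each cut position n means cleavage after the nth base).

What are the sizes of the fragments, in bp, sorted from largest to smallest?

3346, 2829, 850, 424 bp

Linear molecule, 3 cuts → 4 fragments:
  424 − 0 = 424 bp
  3770 − 424 = 3346 bp
  6599 − 3770 = 2829 bp
  7449 − 6599 = 850 bp
Sorted largest to smallest: 3346, 2829, 850, 424 bp.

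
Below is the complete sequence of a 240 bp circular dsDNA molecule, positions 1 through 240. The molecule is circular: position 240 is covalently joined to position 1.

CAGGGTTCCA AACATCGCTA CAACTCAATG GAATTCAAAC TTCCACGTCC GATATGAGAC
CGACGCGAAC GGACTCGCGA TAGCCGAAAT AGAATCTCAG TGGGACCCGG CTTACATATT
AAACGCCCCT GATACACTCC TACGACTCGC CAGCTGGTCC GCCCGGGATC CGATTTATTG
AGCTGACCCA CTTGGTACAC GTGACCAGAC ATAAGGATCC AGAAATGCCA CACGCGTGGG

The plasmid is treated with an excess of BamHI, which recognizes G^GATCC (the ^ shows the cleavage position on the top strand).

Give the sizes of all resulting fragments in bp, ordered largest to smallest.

191, 49 bp

BamHI sites (GGATCC) start at positions 166, 215.
BamHI cuts after the first base of each site, so after positions 166, 215.
Circular molecule, 2 cuts → 2 fragments:
  167–215 → 49 bp
  216–240 then 1–166 → 25 + 166 = 191 bp
Sorted largest to smallest: 191, 49 bp.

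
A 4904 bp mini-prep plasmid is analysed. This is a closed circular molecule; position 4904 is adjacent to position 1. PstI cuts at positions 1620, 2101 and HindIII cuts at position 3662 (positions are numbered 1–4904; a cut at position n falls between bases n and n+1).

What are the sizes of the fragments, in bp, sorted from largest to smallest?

Combined cut positions (sorted): 1620, 2101, 3662.
Circular molecule, 3 cuts → 3 fragments:
  2101 − 1620 = 481 bp
  3662 − 2101 = 1561 bp
  wrap: 4904 − 3662 + 1620 = 2862 bp
Sorted largest to smallest: 2862, 1561, 481 bp.

2862, 1561, 481 bp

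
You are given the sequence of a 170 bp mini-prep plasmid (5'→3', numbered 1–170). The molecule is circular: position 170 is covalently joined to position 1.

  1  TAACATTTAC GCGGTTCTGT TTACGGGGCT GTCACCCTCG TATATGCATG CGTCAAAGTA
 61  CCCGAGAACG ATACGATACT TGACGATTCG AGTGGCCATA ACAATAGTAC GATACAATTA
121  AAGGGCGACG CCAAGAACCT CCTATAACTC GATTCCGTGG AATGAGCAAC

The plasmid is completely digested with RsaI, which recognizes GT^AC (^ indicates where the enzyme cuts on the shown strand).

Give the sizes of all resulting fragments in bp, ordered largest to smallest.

RsaI sites (GTAC) start at positions 58, 107.
RsaI cuts after base 2 of each site, so after positions 59, 108.
Circular molecule, 2 cuts → 2 fragments:
  60–108 → 49 bp
  109–170 then 1–59 → 62 + 59 = 121 bp
Sorted largest to smallest: 121, 49 bp.

121, 49 bp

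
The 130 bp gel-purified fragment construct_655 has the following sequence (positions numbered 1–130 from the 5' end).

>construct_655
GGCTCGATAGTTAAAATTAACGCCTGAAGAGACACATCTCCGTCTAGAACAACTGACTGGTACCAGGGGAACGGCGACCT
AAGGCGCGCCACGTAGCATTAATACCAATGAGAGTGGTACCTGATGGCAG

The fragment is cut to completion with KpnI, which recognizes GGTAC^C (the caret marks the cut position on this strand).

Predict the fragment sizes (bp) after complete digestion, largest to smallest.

63, 57, 10 bp

KpnI sites (GGTACC) start at positions 59, 116.
KpnI cuts after base 5 of each site (before the last base), so after positions 63, 120.
Linear molecule, 2 cuts → 3 fragments:
  1–63 → 63 bp
  64–120 → 57 bp
  121–130 → 10 bp
Sorted largest to smallest: 63, 57, 10 bp.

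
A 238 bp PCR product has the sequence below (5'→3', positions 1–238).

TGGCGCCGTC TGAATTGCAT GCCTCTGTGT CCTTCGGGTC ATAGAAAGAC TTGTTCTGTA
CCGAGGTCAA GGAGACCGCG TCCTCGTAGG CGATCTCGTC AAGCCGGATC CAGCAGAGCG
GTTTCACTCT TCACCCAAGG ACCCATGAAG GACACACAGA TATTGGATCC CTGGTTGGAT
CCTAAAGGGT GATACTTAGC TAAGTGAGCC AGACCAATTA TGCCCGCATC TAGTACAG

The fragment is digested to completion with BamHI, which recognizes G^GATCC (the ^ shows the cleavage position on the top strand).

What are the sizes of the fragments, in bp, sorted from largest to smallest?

106, 61, 59, 12 bp

BamHI sites (GGATCC) start at positions 106, 165, 177.
BamHI cuts after the first base of each site, so after positions 106, 165, 177.
Linear molecule, 3 cuts → 4 fragments:
  1–106 → 106 bp
  107–165 → 59 bp
  166–177 → 12 bp
  178–238 → 61 bp
Sorted largest to smallest: 106, 61, 59, 12 bp.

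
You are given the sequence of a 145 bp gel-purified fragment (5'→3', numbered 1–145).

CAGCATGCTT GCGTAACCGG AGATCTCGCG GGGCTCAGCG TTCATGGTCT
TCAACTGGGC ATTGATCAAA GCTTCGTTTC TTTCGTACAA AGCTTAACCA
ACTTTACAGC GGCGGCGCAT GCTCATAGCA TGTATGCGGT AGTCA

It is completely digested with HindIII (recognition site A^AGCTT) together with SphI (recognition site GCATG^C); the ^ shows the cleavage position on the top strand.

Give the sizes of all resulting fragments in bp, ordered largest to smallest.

HindIII sites (AAGCTT) start at positions 69, 90.
HindIII cuts after the first base of each site, so after positions 69, 90.
SphI sites (GCATGC) start at positions 3, 117.
SphI cuts after base 5 of each site (before the last base), so after positions 7, 121.
Combined cut positions: 7, 69, 90, 121.
Linear molecule, 4 cuts → 5 fragments:
  1–7 → 7 bp
  8–69 → 62 bp
  70–90 → 21 bp
  91–121 → 31 bp
  122–145 → 24 bp
Sorted largest to smallest: 62, 31, 24, 21, 7 bp.

62, 31, 24, 21, 7 bp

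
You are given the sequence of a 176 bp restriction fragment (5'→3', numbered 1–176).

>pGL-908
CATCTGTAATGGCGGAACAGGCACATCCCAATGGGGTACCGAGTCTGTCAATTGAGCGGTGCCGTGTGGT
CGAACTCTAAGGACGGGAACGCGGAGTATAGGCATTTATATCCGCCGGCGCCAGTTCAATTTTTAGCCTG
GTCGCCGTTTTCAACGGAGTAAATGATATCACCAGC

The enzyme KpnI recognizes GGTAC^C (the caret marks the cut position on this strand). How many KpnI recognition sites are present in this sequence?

1

GGTACC occurs starting at position 35.
KpnI cuts at 1 site.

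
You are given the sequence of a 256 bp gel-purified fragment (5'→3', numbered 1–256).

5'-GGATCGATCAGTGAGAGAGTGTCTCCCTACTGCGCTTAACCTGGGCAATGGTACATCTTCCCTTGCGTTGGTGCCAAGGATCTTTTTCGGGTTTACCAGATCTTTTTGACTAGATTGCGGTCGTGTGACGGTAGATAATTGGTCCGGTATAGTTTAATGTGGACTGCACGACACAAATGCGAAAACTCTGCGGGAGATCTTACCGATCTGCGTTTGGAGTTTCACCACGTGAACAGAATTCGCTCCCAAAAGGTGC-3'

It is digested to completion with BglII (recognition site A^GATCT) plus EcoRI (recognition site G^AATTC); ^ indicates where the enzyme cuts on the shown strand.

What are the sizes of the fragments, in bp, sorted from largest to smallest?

98, 97, 41, 20 bp

BglII sites (AGATCT) start at positions 98, 195.
BglII cuts after the first base of each site, so after positions 98, 195.
The EcoRI site (GAATTC) starts at position 236.
EcoRI cuts after the first base of each site, so after position 236.
Combined cut positions: 98, 195, 236.
Linear molecule, 3 cuts → 4 fragments:
  1–98 → 98 bp
  99–195 → 97 bp
  196–236 → 41 bp
  237–256 → 20 bp
Sorted largest to smallest: 98, 97, 41, 20 bp.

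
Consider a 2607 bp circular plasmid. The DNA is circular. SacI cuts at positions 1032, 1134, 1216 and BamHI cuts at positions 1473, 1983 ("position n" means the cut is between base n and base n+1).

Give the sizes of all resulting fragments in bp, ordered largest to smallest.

1656, 510, 257, 102, 82 bp

Combined cut positions (sorted): 1032, 1134, 1216, 1473, 1983.
Circular molecule, 5 cuts → 5 fragments:
  1134 − 1032 = 102 bp
  1216 − 1134 = 82 bp
  1473 − 1216 = 257 bp
  1983 − 1473 = 510 bp
  wrap: 2607 − 1983 + 1032 = 1656 bp
Sorted largest to smallest: 1656, 510, 257, 102, 82 bp.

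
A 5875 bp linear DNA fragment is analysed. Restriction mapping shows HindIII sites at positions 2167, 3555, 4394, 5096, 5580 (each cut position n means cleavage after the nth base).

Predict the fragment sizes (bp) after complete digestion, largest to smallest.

2167, 1388, 839, 702, 484, 295 bp

Linear molecule, 5 cuts → 6 fragments:
  2167 − 0 = 2167 bp
  3555 − 2167 = 1388 bp
  4394 − 3555 = 839 bp
  5096 − 4394 = 702 bp
  5580 − 5096 = 484 bp
  5875 − 5580 = 295 bp
Sorted largest to smallest: 2167, 1388, 839, 702, 484, 295 bp.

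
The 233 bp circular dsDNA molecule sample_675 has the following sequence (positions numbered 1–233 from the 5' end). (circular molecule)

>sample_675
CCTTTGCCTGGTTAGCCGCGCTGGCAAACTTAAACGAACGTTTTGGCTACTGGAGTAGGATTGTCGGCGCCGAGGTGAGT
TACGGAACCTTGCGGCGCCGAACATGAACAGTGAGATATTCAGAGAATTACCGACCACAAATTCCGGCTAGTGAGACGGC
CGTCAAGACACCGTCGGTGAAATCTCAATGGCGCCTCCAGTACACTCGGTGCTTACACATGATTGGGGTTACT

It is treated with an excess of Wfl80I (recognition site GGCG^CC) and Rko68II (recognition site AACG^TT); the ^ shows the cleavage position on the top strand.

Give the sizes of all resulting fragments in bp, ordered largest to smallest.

Wfl80I sites (GGCGCC) start at positions 66, 94, 190.
Wfl80I cuts after base 4 of each site, so after positions 69, 97, 193.
The Rko68II site (AACGTT) starts at position 37.
Rko68II cuts after base 4 of each site, so after position 40.
Combined cut positions: 40, 69, 97, 193.
Circular molecule, 4 cuts → 4 fragments:
  41–69 → 29 bp
  70–97 → 28 bp
  98–193 → 96 bp
  194–233 then 1–40 → 40 + 40 = 80 bp
Sorted largest to smallest: 96, 80, 29, 28 bp.

96, 80, 29, 28 bp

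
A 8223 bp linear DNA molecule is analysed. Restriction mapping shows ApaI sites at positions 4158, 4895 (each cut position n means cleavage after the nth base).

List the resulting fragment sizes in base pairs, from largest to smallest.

Linear molecule, 2 cuts → 3 fragments:
  4158 − 0 = 4158 bp
  4895 − 4158 = 737 bp
  8223 − 4895 = 3328 bp
Sorted largest to smallest: 4158, 3328, 737 bp.

4158, 3328, 737 bp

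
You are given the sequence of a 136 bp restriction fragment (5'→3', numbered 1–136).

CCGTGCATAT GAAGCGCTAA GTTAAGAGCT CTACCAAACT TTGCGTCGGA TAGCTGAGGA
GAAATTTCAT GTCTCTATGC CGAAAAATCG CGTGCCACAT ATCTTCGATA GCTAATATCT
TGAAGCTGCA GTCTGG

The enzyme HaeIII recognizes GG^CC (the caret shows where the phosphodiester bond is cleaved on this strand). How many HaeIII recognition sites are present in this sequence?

0

No occurrence of GGCC is present in the sequence.
HaeIII does not cut: 0 sites.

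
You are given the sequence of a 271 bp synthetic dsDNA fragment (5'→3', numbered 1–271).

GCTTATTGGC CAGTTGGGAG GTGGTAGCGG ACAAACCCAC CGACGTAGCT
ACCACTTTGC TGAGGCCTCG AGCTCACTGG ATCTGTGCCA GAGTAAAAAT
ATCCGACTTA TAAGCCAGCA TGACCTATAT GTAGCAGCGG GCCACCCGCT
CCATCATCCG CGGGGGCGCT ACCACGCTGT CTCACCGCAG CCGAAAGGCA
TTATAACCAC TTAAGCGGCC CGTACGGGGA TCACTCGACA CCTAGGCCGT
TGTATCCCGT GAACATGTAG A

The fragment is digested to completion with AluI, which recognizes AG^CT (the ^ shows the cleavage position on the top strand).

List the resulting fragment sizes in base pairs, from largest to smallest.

199, 48, 24 bp

AluI sites (AGCT) start at positions 47, 71.
AluI cuts after base 2 of each site, so after positions 48, 72.
Linear molecule, 2 cuts → 3 fragments:
  1–48 → 48 bp
  49–72 → 24 bp
  73–271 → 199 bp
Sorted largest to smallest: 199, 48, 24 bp.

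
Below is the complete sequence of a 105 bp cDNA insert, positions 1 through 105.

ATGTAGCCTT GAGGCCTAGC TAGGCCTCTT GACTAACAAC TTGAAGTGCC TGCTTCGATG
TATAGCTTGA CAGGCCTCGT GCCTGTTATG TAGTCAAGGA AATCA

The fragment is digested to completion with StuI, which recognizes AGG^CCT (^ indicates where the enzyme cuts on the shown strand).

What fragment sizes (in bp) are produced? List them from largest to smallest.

50, 31, 14, 10 bp

StuI sites (AGGCCT) start at positions 12, 22, 72.
StuI cuts after base 3 of each site, so after positions 14, 24, 74.
Linear molecule, 3 cuts → 4 fragments:
  1–14 → 14 bp
  15–24 → 10 bp
  25–74 → 50 bp
  75–105 → 31 bp
Sorted largest to smallest: 50, 31, 14, 10 bp.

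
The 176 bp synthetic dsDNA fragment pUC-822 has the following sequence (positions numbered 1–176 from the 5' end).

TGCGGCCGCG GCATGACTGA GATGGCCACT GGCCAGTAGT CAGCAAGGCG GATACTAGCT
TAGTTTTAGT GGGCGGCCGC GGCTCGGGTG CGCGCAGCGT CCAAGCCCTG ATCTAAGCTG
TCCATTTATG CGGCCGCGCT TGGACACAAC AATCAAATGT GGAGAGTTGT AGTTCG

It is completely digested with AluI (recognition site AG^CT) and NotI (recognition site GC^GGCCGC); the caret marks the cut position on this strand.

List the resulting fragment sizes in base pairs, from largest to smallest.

55, 45, 43, 16, 14, 3 bp

AluI sites (AGCT) start at positions 57, 116.
AluI cuts after base 2 of each site, so after positions 58, 117.
NotI sites (GCGGCCGC) start at positions 2, 73, 130.
NotI cuts after base 2 of each site, so after positions 3, 74, 131.
Combined cut positions: 3, 58, 74, 117, 131.
Linear molecule, 5 cuts → 6 fragments:
  1–3 → 3 bp
  4–58 → 55 bp
  59–74 → 16 bp
  75–117 → 43 bp
  118–131 → 14 bp
  132–176 → 45 bp
Sorted largest to smallest: 55, 45, 43, 16, 14, 3 bp.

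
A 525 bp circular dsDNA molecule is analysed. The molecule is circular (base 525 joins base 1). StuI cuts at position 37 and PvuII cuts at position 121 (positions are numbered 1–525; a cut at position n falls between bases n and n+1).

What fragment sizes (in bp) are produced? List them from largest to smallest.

Combined cut positions (sorted): 37, 121.
Circular molecule, 2 cuts → 2 fragments:
  121 − 37 = 84 bp
  wrap: 525 − 121 + 37 = 441 bp
Sorted largest to smallest: 441, 84 bp.

441, 84 bp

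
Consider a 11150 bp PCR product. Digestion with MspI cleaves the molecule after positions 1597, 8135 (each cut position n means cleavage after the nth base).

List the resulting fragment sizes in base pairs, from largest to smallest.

6538, 3015, 1597 bp

Linear molecule, 2 cuts → 3 fragments:
  1597 − 0 = 1597 bp
  8135 − 1597 = 6538 bp
  11150 − 8135 = 3015 bp
Sorted largest to smallest: 6538, 3015, 1597 bp.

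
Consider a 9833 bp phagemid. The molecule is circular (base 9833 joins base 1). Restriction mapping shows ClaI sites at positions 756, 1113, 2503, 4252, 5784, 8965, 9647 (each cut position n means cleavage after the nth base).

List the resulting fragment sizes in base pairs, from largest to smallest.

Circular molecule, 7 cuts → 7 fragments:
  1113 − 756 = 357 bp
  2503 − 1113 = 1390 bp
  4252 − 2503 = 1749 bp
  5784 − 4252 = 1532 bp
  8965 − 5784 = 3181 bp
  9647 − 8965 = 682 bp
  wrap: 9833 − 9647 + 756 = 942 bp
Sorted largest to smallest: 3181, 1749, 1532, 1390, 942, 682, 357 bp.

3181, 1749, 1532, 1390, 942, 682, 357 bp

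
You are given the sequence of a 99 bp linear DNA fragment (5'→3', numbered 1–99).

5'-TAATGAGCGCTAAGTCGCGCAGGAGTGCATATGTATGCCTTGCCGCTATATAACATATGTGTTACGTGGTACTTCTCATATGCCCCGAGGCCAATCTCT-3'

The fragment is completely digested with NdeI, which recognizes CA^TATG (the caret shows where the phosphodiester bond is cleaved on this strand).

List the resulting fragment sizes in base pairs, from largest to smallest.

NdeI sites (CATATG) start at positions 28, 54, 77.
NdeI cuts after base 2 of each site, so after positions 29, 55, 78.
Linear molecule, 3 cuts → 4 fragments:
  1–29 → 29 bp
  30–55 → 26 bp
  56–78 → 23 bp
  79–99 → 21 bp
Sorted largest to smallest: 29, 26, 23, 21 bp.

29, 26, 23, 21 bp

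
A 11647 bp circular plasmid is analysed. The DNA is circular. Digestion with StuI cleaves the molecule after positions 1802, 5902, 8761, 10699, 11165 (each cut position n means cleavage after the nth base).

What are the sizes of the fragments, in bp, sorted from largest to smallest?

Circular molecule, 5 cuts → 5 fragments:
  5902 − 1802 = 4100 bp
  8761 − 5902 = 2859 bp
  10699 − 8761 = 1938 bp
  11165 − 10699 = 466 bp
  wrap: 11647 − 11165 + 1802 = 2284 bp
Sorted largest to smallest: 4100, 2859, 2284, 1938, 466 bp.

4100, 2859, 2284, 1938, 466 bp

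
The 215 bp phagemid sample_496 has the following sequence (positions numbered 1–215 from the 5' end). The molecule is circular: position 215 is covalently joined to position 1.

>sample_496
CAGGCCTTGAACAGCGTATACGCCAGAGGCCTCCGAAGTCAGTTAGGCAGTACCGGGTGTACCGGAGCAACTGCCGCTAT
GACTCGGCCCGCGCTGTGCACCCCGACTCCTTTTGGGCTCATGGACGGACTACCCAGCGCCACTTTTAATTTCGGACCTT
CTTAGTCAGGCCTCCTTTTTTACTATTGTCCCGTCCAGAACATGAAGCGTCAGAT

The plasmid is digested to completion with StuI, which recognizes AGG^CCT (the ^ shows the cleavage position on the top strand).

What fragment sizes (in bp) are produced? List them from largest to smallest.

StuI sites (AGGCCT) start at positions 2, 27, 168.
StuI cuts after base 3 of each site, so after positions 4, 29, 170.
Circular molecule, 3 cuts → 3 fragments:
  5–29 → 25 bp
  30–170 → 141 bp
  171–215 then 1–4 → 45 + 4 = 49 bp
Sorted largest to smallest: 141, 49, 25 bp.

141, 49, 25 bp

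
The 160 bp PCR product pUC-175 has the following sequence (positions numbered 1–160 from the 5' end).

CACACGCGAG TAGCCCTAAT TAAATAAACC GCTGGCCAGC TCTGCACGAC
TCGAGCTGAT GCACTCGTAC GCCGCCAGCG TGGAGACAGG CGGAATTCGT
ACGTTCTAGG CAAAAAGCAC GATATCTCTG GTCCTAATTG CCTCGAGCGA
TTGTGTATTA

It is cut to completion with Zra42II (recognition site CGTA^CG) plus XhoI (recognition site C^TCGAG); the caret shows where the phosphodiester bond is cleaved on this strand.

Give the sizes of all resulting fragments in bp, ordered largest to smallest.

Zra42II sites (CGTACG) start at positions 66, 98.
Zra42II cuts after base 4 of each site, so after positions 69, 101.
XhoI sites (CTCGAG) start at positions 50, 142.
XhoI cuts after the first base of each site, so after positions 50, 142.
Combined cut positions: 50, 69, 101, 142.
Linear molecule, 4 cuts → 5 fragments:
  1–50 → 50 bp
  51–69 → 19 bp
  70–101 → 32 bp
  102–142 → 41 bp
  143–160 → 18 bp
Sorted largest to smallest: 50, 41, 32, 19, 18 bp.

50, 41, 32, 19, 18 bp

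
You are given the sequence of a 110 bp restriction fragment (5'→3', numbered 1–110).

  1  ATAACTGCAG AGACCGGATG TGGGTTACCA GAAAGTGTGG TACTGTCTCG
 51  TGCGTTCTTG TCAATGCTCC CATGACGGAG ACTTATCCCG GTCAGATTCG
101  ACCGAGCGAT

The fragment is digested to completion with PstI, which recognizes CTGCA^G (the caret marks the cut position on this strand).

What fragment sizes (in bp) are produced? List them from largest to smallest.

101, 9 bp

The PstI site (CTGCAG) starts at position 5.
PstI cuts after base 5 of each site (before the last base), so after position 9.
Linear molecule, 1 cut → 2 fragments:
  1–9 → 9 bp
  10–110 → 101 bp
Sorted largest to smallest: 101, 9 bp.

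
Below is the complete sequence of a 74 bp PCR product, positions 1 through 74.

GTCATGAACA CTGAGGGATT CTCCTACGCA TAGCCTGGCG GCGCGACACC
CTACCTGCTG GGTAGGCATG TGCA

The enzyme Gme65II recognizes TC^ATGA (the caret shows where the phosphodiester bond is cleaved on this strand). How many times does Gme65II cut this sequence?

1

TCATGA occurs starting at position 2.
Gme65II cuts at 1 site.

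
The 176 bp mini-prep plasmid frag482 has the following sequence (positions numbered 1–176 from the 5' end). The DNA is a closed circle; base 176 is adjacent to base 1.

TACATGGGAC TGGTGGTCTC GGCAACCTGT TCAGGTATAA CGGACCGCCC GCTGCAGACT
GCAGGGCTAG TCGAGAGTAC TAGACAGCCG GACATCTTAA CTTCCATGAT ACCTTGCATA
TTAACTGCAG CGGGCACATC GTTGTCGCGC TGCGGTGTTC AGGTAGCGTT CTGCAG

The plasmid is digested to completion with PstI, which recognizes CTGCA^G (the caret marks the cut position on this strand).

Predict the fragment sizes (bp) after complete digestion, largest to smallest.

66, 57, 46, 7 bp

PstI sites (CTGCAG) start at positions 52, 59, 125, 171.
PstI cuts after base 5 of each site (before the last base), so after positions 56, 63, 129, 175.
Circular molecule, 4 cuts → 4 fragments:
  57–63 → 7 bp
  64–129 → 66 bp
  130–175 → 46 bp
  176–176 then 1–56 → 1 + 56 = 57 bp
Sorted largest to smallest: 66, 57, 46, 7 bp.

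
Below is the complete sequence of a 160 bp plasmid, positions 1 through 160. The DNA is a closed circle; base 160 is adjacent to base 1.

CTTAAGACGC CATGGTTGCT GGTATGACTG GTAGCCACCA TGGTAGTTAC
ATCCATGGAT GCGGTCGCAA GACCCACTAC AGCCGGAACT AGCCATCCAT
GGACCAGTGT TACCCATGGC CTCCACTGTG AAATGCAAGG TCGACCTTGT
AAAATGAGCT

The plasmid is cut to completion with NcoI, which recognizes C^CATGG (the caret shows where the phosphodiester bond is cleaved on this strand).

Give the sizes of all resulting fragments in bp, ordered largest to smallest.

NcoI sites (CCATGG) start at positions 10, 38, 53, 97, 114.
NcoI cuts after the first base of each site, so after positions 10, 38, 53, 97, 114.
Circular molecule, 5 cuts → 5 fragments:
  11–38 → 28 bp
  39–53 → 15 bp
  54–97 → 44 bp
  98–114 → 17 bp
  115–160 then 1–10 → 46 + 10 = 56 bp
Sorted largest to smallest: 56, 44, 28, 17, 15 bp.

56, 44, 28, 17, 15 bp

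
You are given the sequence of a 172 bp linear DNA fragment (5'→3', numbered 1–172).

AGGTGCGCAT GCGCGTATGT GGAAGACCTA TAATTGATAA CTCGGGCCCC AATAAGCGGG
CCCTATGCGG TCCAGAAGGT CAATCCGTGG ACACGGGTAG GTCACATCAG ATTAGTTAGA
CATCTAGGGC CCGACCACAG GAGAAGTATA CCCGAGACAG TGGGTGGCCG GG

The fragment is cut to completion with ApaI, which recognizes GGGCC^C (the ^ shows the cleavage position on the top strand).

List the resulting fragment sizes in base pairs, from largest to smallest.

ApaI sites (GGGCCC) start at positions 44, 58, 127.
ApaI cuts after base 5 of each site (before the last base), so after positions 48, 62, 131.
Linear molecule, 3 cuts → 4 fragments:
  1–48 → 48 bp
  49–62 → 14 bp
  63–131 → 69 bp
  132–172 → 41 bp
Sorted largest to smallest: 69, 48, 41, 14 bp.

69, 48, 41, 14 bp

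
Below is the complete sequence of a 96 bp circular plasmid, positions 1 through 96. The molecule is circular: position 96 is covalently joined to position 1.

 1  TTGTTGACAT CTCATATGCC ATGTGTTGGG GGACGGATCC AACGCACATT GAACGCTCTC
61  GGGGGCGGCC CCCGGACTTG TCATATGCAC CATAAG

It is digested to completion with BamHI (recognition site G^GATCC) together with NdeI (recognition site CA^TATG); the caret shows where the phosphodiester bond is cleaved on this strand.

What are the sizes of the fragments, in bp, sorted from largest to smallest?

The BamHI site (GGATCC) starts at position 35.
BamHI cuts after the first base of each site, so after position 35.
NdeI sites (CATATG) start at positions 13, 82.
NdeI cuts after base 2 of each site, so after positions 14, 83.
Combined cut positions: 14, 35, 83.
Circular molecule, 3 cuts → 3 fragments:
  15–35 → 21 bp
  36–83 → 48 bp
  84–96 then 1–14 → 13 + 14 = 27 bp
Sorted largest to smallest: 48, 27, 21 bp.

48, 27, 21 bp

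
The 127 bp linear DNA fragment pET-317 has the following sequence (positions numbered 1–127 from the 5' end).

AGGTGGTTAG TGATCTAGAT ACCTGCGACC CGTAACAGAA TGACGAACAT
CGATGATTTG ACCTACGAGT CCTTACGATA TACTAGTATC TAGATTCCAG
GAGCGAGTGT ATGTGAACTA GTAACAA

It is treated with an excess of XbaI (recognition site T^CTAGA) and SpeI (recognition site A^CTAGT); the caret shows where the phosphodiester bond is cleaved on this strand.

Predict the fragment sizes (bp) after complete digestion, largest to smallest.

XbaI sites (TCTAGA) start at positions 14, 89.
XbaI cuts after the first base of each site, so after positions 14, 89.
SpeI sites (ACTAGT) start at positions 82, 117.
SpeI cuts after the first base of each site, so after positions 82, 117.
Combined cut positions: 14, 82, 89, 117.
Linear molecule, 4 cuts → 5 fragments:
  1–14 → 14 bp
  15–82 → 68 bp
  83–89 → 7 bp
  90–117 → 28 bp
  118–127 → 10 bp
Sorted largest to smallest: 68, 28, 14, 10, 7 bp.

68, 28, 14, 10, 7 bp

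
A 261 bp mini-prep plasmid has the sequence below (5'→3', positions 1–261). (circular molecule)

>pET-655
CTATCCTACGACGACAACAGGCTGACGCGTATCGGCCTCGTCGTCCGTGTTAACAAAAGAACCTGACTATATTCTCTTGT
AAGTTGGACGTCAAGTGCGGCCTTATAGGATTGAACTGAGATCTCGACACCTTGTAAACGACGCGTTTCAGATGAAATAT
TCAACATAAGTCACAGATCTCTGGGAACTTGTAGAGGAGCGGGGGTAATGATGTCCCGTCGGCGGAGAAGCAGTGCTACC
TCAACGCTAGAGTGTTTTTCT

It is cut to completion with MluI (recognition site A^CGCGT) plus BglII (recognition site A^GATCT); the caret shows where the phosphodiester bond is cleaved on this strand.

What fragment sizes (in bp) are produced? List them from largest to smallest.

111, 94, 34, 22 bp

MluI sites (ACGCGT) start at positions 25, 141.
MluI cuts after the first base of each site, so after positions 25, 141.
BglII sites (AGATCT) start at positions 119, 175.
BglII cuts after the first base of each site, so after positions 119, 175.
Combined cut positions: 25, 119, 141, 175.
Circular molecule, 4 cuts → 4 fragments:
  26–119 → 94 bp
  120–141 → 22 bp
  142–175 → 34 bp
  176–261 then 1–25 → 86 + 25 = 111 bp
Sorted largest to smallest: 111, 94, 34, 22 bp.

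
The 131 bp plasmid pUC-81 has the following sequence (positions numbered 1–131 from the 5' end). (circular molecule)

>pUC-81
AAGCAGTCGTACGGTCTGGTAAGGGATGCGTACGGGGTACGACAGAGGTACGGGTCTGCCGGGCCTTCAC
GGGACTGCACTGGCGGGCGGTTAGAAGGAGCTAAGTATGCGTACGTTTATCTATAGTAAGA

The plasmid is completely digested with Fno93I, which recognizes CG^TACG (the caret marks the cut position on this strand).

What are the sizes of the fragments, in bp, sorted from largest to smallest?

Fno93I sites (CGTACG) start at positions 8, 29, 110.
Fno93I cuts after base 2 of each site, so after positions 9, 30, 111.
Circular molecule, 3 cuts → 3 fragments:
  10–30 → 21 bp
  31–111 → 81 bp
  112–131 then 1–9 → 20 + 9 = 29 bp
Sorted largest to smallest: 81, 29, 21 bp.

81, 29, 21 bp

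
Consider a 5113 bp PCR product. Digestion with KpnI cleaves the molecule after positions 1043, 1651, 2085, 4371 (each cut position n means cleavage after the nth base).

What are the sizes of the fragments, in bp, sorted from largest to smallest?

Linear molecule, 4 cuts → 5 fragments:
  1043 − 0 = 1043 bp
  1651 − 1043 = 608 bp
  2085 − 1651 = 434 bp
  4371 − 2085 = 2286 bp
  5113 − 4371 = 742 bp
Sorted largest to smallest: 2286, 1043, 742, 608, 434 bp.

2286, 1043, 742, 608, 434 bp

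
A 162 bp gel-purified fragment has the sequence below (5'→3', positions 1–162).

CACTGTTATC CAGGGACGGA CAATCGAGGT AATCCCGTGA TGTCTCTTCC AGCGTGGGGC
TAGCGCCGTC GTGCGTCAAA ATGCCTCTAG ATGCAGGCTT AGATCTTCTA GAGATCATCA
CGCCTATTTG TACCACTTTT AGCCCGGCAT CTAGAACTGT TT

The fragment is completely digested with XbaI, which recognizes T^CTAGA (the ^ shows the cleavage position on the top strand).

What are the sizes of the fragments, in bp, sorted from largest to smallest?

86, 43, 21, 12 bp

XbaI sites (TCTAGA) start at positions 86, 107, 150.
XbaI cuts after the first base of each site, so after positions 86, 107, 150.
Linear molecule, 3 cuts → 4 fragments:
  1–86 → 86 bp
  87–107 → 21 bp
  108–150 → 43 bp
  151–162 → 12 bp
Sorted largest to smallest: 86, 43, 21, 12 bp.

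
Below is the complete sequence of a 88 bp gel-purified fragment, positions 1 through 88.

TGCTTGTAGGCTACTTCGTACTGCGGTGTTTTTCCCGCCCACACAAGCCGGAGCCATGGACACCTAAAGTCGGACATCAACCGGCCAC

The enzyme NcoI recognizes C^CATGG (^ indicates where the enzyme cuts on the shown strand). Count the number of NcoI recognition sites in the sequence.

1

CCATGG occurs starting at position 54.
NcoI cuts at 1 site.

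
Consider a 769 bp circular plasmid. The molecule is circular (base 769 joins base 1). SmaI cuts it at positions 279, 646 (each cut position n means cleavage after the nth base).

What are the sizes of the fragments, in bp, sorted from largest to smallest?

Circular molecule, 2 cuts → 2 fragments:
  646 − 279 = 367 bp
  wrap: 769 − 646 + 279 = 402 bp
Sorted largest to smallest: 402, 367 bp.

402, 367 bp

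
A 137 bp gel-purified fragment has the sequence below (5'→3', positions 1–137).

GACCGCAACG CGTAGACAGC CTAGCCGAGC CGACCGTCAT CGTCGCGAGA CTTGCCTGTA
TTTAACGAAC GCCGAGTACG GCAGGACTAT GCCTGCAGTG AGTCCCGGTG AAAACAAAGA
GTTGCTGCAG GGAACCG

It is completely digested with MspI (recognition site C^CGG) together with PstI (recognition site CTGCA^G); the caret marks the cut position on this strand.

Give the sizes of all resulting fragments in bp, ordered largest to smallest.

97, 24, 8, 8 bp

The MspI site (CCGG) starts at position 105.
MspI cuts after the first base of each site, so after position 105.
PstI sites (CTGCAG) start at positions 93, 125.
PstI cuts after base 5 of each site (before the last base), so after positions 97, 129.
Combined cut positions: 97, 105, 129.
Linear molecule, 3 cuts → 4 fragments:
  1–97 → 97 bp
  98–105 → 8 bp
  106–129 → 24 bp
  130–137 → 8 bp
Sorted largest to smallest: 97, 24, 8, 8 bp.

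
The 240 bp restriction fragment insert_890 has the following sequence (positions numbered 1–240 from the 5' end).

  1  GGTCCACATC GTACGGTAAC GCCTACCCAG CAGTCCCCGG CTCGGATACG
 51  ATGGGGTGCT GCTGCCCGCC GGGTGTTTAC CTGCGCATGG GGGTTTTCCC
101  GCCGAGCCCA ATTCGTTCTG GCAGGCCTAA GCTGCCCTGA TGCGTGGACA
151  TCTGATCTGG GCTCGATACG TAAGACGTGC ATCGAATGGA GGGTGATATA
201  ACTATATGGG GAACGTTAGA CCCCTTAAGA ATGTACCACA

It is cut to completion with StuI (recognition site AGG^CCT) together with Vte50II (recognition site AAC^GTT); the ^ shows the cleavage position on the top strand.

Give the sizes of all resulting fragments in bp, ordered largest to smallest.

The StuI site (AGGCCT) starts at position 123.
StuI cuts after base 3 of each site, so after position 125.
The Vte50II site (AACGTT) starts at position 212.
Vte50II cuts after base 3 of each site, so after position 214.
Combined cut positions: 125, 214.
Linear molecule, 2 cuts → 3 fragments:
  1–125 → 125 bp
  126–214 → 89 bp
  215–240 → 26 bp
Sorted largest to smallest: 125, 89, 26 bp.

125, 89, 26 bp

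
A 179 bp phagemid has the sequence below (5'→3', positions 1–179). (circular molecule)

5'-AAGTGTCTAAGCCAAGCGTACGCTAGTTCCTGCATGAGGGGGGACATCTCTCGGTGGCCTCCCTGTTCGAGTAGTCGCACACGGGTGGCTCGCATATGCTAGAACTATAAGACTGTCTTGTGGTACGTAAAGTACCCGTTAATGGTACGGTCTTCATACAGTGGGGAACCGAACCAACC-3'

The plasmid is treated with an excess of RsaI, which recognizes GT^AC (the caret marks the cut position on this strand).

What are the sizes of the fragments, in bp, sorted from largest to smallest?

RsaI sites (GTAC) start at positions 18, 123, 132, 145.
RsaI cuts after base 2 of each site, so after positions 19, 124, 133, 146.
Circular molecule, 4 cuts → 4 fragments:
  20–124 → 105 bp
  125–133 → 9 bp
  134–146 → 13 bp
  147–179 then 1–19 → 33 + 19 = 52 bp
Sorted largest to smallest: 105, 52, 13, 9 bp.

105, 52, 13, 9 bp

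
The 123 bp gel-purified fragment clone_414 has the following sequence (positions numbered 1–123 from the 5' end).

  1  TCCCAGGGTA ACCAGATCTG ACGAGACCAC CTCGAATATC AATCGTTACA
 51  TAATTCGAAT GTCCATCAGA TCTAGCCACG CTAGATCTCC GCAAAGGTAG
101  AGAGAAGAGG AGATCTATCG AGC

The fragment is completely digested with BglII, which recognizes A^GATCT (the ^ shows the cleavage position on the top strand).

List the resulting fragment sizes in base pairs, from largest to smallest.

54, 28, 15, 14, 12 bp

BglII sites (AGATCT) start at positions 14, 68, 83, 111.
BglII cuts after the first base of each site, so after positions 14, 68, 83, 111.
Linear molecule, 4 cuts → 5 fragments:
  1–14 → 14 bp
  15–68 → 54 bp
  69–83 → 15 bp
  84–111 → 28 bp
  112–123 → 12 bp
Sorted largest to smallest: 54, 28, 15, 14, 12 bp.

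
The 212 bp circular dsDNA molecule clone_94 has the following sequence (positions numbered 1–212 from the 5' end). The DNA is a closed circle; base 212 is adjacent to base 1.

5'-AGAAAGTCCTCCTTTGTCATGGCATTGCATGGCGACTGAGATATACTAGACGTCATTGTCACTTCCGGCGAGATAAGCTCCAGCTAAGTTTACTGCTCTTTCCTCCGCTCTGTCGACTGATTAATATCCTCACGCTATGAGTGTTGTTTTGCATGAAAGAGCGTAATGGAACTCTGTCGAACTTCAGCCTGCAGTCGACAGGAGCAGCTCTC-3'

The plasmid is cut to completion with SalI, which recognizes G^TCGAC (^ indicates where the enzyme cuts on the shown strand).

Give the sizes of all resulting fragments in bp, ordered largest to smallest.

SalI sites (GTCGAC) start at positions 112, 194.
SalI cuts after the first base of each site, so after positions 112, 194.
Circular molecule, 2 cuts → 2 fragments:
  113–194 → 82 bp
  195–212 then 1–112 → 18 + 112 = 130 bp
Sorted largest to smallest: 130, 82 bp.

130, 82 bp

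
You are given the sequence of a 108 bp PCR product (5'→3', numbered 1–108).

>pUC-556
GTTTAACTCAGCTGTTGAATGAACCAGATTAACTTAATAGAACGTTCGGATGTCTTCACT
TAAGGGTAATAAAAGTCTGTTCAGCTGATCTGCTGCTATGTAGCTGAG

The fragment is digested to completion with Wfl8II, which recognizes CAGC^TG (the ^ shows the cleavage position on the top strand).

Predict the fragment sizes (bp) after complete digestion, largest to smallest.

73, 23, 12 bp

Wfl8II sites (CAGCTG) start at positions 9, 82.
Wfl8II cuts after base 4 of each site, so after positions 12, 85.
Linear molecule, 2 cuts → 3 fragments:
  1–12 → 12 bp
  13–85 → 73 bp
  86–108 → 23 bp
Sorted largest to smallest: 73, 23, 12 bp.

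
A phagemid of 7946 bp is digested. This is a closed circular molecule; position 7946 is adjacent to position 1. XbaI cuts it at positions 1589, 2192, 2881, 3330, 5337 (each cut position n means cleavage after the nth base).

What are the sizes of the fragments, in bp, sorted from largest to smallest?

4198, 2007, 689, 603, 449 bp

Circular molecule, 5 cuts → 5 fragments:
  2192 − 1589 = 603 bp
  2881 − 2192 = 689 bp
  3330 − 2881 = 449 bp
  5337 − 3330 = 2007 bp
  wrap: 7946 − 5337 + 1589 = 4198 bp
Sorted largest to smallest: 4198, 2007, 689, 603, 449 bp.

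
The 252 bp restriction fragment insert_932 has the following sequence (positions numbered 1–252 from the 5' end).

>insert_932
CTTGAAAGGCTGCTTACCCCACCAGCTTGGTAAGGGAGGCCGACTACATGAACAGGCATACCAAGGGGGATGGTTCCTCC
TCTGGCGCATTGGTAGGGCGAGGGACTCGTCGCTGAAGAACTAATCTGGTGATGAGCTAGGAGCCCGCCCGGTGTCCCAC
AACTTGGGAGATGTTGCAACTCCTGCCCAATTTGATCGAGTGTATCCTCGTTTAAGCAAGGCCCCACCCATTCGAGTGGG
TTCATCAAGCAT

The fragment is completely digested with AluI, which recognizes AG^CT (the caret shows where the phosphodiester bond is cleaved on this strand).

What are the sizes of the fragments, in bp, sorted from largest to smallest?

116, 111, 25 bp

AluI sites (AGCT) start at positions 24, 135.
AluI cuts after base 2 of each site, so after positions 25, 136.
Linear molecule, 2 cuts → 3 fragments:
  1–25 → 25 bp
  26–136 → 111 bp
  137–252 → 116 bp
Sorted largest to smallest: 116, 111, 25 bp.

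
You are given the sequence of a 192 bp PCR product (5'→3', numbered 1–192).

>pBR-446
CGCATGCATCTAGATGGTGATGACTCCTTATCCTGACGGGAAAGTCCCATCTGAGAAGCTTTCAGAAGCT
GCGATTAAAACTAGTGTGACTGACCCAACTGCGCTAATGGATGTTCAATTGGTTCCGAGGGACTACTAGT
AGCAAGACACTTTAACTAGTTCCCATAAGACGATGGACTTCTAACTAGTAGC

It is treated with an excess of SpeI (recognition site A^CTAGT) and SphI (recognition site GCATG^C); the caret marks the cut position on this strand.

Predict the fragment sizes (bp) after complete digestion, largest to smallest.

SpeI sites (ACTAGT) start at positions 80, 135, 155, 184.
SpeI cuts after the first base of each site, so after positions 80, 135, 155, 184.
The SphI site (GCATGC) starts at position 2.
SphI cuts after base 5 of each site (before the last base), so after position 6.
Combined cut positions: 6, 80, 135, 155, 184.
Linear molecule, 5 cuts → 6 fragments:
  1–6 → 6 bp
  7–80 → 74 bp
  81–135 → 55 bp
  136–155 → 20 bp
  156–184 → 29 bp
  185–192 → 8 bp
Sorted largest to smallest: 74, 55, 29, 20, 8, 6 bp.

74, 55, 29, 20, 8, 6 bp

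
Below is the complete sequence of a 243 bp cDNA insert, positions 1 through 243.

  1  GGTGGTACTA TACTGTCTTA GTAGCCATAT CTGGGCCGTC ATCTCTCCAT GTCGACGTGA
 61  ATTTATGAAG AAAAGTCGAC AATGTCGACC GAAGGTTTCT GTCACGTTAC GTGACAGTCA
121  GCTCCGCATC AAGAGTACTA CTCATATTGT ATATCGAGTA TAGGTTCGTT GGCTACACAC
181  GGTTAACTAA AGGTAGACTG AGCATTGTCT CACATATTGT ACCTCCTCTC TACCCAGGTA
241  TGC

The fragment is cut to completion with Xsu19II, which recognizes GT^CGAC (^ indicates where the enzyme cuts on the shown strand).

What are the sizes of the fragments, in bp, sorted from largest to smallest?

158, 52, 24, 9 bp

Xsu19II sites (GTCGAC) start at positions 51, 75, 84.
Xsu19II cuts after base 2 of each site, so after positions 52, 76, 85.
Linear molecule, 3 cuts → 4 fragments:
  1–52 → 52 bp
  53–76 → 24 bp
  77–85 → 9 bp
  86–243 → 158 bp
Sorted largest to smallest: 158, 52, 24, 9 bp.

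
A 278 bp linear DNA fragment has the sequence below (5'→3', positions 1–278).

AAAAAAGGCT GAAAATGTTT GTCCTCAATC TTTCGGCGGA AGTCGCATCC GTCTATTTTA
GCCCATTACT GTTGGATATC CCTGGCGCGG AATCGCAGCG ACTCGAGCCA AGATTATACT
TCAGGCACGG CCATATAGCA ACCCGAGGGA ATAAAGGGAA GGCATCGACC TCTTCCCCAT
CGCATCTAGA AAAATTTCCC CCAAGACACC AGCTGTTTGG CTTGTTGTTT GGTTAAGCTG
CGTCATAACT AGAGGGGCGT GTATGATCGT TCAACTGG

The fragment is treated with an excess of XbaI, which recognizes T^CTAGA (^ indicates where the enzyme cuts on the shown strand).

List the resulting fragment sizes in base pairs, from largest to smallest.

185, 93 bp

The XbaI site (TCTAGA) starts at position 185.
XbaI cuts after the first base of each site, so after position 185.
Linear molecule, 1 cut → 2 fragments:
  1–185 → 185 bp
  186–278 → 93 bp
Sorted largest to smallest: 185, 93 bp.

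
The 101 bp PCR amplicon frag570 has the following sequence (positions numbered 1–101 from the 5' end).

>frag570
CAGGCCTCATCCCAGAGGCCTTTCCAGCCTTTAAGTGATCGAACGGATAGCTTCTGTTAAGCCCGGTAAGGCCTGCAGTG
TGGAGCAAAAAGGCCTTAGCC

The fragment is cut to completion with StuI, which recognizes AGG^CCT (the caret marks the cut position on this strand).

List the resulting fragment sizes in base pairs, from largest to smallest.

53, 22, 14, 8, 4 bp

StuI sites (AGGCCT) start at positions 2, 16, 69, 91.
StuI cuts after base 3 of each site, so after positions 4, 18, 71, 93.
Linear molecule, 4 cuts → 5 fragments:
  1–4 → 4 bp
  5–18 → 14 bp
  19–71 → 53 bp
  72–93 → 22 bp
  94–101 → 8 bp
Sorted largest to smallest: 53, 22, 14, 8, 4 bp.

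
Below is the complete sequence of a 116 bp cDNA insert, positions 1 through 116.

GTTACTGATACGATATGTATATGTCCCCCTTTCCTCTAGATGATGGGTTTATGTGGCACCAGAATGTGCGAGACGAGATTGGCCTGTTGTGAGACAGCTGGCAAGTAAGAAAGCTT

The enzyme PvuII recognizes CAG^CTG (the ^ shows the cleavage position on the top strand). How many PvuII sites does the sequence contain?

1

CAGCTG occurs starting at position 95.
PvuII cuts at 1 site.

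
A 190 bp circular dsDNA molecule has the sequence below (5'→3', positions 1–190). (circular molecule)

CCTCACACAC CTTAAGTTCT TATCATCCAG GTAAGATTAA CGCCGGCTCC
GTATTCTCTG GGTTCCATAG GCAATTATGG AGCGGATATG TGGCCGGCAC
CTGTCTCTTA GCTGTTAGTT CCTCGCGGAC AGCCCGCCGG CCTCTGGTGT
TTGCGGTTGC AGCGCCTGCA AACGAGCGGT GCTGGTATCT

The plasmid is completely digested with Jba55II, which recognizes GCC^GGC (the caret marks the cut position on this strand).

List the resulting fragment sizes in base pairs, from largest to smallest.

96, 51, 43 bp

Jba55II sites (GCCGGC) start at positions 42, 93, 136.
Jba55II cuts after base 3 of each site, so after positions 44, 95, 138.
Circular molecule, 3 cuts → 3 fragments:
  45–95 → 51 bp
  96–138 → 43 bp
  139–190 then 1–44 → 52 + 44 = 96 bp
Sorted largest to smallest: 96, 51, 43 bp.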